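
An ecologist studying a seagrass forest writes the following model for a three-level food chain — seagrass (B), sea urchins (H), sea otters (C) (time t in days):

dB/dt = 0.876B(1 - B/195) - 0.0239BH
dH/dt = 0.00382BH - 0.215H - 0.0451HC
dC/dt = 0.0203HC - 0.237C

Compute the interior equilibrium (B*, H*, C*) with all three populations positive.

B* ≈ 133, H* ≈ 11.7, C* ≈ 6.49

From dC/dt = 0: 0.0203H* = 0.237, so H* = 11.7.
From dB/dt = 0: 0.876(1 - B*/195) = 0.0239·11.7, giving B* = 195·(1 - 0.319) = 133.
From dH/dt = 0: 0.00382·133 - 0.215 = 0.0451C*, so C* = 0.293/0.0451 = 6.49.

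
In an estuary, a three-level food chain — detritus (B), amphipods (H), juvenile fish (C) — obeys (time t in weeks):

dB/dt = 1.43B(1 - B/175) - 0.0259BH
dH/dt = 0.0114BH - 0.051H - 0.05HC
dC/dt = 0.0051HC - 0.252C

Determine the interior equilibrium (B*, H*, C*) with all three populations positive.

From dC/dt = 0: 0.0051H* = 0.252, so H* = 49.4.
From dB/dt = 0: 1.43(1 - B*/175) = 0.0259·49.4, giving B* = 175·(1 - 0.895) = 18.4.
From dH/dt = 0: 0.0114·18.4 - 0.051 = 0.05C*, so C* = 0.159/0.05 = 3.17.

B* ≈ 18.4, H* ≈ 49.4, C* ≈ 3.17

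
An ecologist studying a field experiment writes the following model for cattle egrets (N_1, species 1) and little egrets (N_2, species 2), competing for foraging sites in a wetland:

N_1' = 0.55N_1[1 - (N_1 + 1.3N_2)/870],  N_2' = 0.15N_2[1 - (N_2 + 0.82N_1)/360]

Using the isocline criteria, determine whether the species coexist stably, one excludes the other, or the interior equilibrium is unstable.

species 1 excludes species 2

Compare the nullcline intercepts: K1/α12 = 870/1.3 = 669 > K2 = 360; K2/α21 = 360/0.82 = 439 < K1 = 870.
Since the inequalities point opposite ways, species 1 can invade but species 2 cannot.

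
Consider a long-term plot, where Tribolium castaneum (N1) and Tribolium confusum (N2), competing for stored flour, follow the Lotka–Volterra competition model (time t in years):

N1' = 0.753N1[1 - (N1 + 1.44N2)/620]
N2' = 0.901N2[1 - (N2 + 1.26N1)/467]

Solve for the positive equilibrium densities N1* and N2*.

Setting both brackets to zero gives the nullclines N1 + 1.44N2 = 620 and 1.26N1 + N2 = 467.
Substituting N2 = 467 - 1.26N1 into the first: N1(1 - 1.44·1.26) = 620 - 1.44·467.
So N1* = -52.5/-0.814 = 64.4, and then N2* = 467 - 1.26·64.4 = 386.

N1* ≈ 64.4, N2* ≈ 386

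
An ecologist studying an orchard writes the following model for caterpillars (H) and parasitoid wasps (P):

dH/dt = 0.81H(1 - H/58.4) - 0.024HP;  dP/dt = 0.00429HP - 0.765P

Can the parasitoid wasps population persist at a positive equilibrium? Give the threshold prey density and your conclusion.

Threshold H = 178; K < 178, so no, the predator goes extinct.

The predator equation gives dP/dt > 0 only when H > 0.765/0.00429 = 178.
Without the predator, H → K = 58.4. Since 58.4 < 178, the predator cannot invade.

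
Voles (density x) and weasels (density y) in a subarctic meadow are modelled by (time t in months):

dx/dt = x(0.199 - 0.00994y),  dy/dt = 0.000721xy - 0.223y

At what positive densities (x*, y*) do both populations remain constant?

x* ≈ 309, y* ≈ 20

Set dy/dt = 0 with y > 0: 0.000721x - 0.223 = 0, so x* = 0.223/0.000721 = 309.
Set dx/dt = 0 with x > 0: 0.199 - 0.00994y = 0, so y* = 0.199/0.00994 = 20.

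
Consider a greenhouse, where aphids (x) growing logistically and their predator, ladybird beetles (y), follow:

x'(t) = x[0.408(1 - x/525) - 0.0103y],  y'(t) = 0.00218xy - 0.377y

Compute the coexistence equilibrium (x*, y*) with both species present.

x* ≈ 173, y* ≈ 26.6

From dy/dt = 0 with y > 0: 0.00218x* = 0.377, so x* = 173.
Substitute into dx/dt = 0: 0.408(1 - 173/525) = 0.0103y*.
The bracket is 0.671, giving y* = 0.274/0.0103 = 26.6.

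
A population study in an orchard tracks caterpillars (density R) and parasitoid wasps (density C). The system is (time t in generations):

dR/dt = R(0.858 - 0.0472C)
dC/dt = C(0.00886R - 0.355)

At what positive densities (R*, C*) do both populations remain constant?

R* ≈ 40.1, C* ≈ 18.2

Set dC/dt = 0 with C > 0: 0.00886R - 0.355 = 0, so R* = 0.355/0.00886 = 40.1.
Set dR/dt = 0 with R > 0: 0.858 - 0.0472C = 0, so C* = 0.858/0.0472 = 18.2.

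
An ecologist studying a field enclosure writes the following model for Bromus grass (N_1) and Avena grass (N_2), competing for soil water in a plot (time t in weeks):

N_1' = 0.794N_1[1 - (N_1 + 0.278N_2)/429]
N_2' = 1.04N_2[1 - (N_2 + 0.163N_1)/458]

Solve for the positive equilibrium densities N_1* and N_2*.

Setting both brackets to zero gives the nullclines N_1 + 0.278N_2 = 429 and 0.163N_1 + N_2 = 458.
Substituting N_2 = 458 - 0.163N_1 into the first: N_1(1 - 0.278·0.163) = 429 - 0.278·458.
So N_1* = 302/0.955 = 316, and then N_2* = 458 - 0.163·316 = 406.

N_1* ≈ 316, N_2* ≈ 406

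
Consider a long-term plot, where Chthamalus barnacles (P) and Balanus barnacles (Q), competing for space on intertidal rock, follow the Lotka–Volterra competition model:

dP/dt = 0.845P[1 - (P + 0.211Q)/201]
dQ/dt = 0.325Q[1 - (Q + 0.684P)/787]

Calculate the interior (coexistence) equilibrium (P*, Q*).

P* ≈ 40.8, Q* ≈ 759

Setting both brackets to zero gives the nullclines P + 0.211Q = 201 and 0.684P + Q = 787.
Substituting Q = 787 - 0.684P into the first: P(1 - 0.211·0.684) = 201 - 0.211·787.
So P* = 34.9/0.856 = 40.8, and then Q* = 787 - 0.684·40.8 = 759.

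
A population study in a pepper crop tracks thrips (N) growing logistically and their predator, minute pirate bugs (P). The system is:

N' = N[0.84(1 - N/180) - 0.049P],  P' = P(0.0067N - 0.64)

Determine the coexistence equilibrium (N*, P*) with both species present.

N* ≈ 95.5, P* ≈ 8.05

From dP/dt = 0 with P > 0: 0.0067N* = 0.64, so N* = 95.5.
Substitute into dN/dt = 0: 0.84(1 - 95.5/180) = 0.049P*.
The bracket is 0.469, giving P* = 0.394/0.049 = 8.05.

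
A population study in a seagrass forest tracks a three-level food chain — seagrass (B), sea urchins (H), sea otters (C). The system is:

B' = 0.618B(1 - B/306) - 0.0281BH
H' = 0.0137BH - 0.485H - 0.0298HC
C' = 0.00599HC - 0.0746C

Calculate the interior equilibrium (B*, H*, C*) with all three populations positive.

B* ≈ 133, H* ≈ 12.5, C* ≈ 44.7

From dC/dt = 0: 0.00599H* = 0.0746, so H* = 12.5.
From dB/dt = 0: 0.618(1 - B*/306) = 0.0281·12.5, giving B* = 306·(1 - 0.566) = 133.
From dH/dt = 0: 0.0137·133 - 0.485 = 0.0298C*, so C* = 1.33/0.0298 = 44.7.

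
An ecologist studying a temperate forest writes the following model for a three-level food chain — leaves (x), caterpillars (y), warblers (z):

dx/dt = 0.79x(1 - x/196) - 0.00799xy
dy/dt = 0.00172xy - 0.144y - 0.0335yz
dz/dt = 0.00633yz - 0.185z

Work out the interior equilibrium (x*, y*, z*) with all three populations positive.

From dz/dt = 0: 0.00633y* = 0.185, so y* = 29.2.
From dx/dt = 0: 0.79(1 - x*/196) = 0.00799·29.2, giving x* = 196·(1 - 0.296) = 138.
From dy/dt = 0: 0.00172·138 - 0.144 = 0.0335z*, so z* = 0.0935/0.0335 = 2.79.

x* ≈ 138, y* ≈ 29.2, z* ≈ 2.79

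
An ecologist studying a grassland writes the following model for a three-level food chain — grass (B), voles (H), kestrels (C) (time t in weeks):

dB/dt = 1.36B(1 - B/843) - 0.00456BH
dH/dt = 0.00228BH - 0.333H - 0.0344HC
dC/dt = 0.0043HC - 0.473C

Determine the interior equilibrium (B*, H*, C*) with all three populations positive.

From dC/dt = 0: 0.0043H* = 0.473, so H* = 110.
From dB/dt = 0: 1.36(1 - B*/843) = 0.00456·110, giving B* = 843·(1 - 0.369) = 532.
From dH/dt = 0: 0.00228·532 - 0.333 = 0.0344C*, so C* = 0.88/0.0344 = 25.6.

B* ≈ 532, H* ≈ 110, C* ≈ 25.6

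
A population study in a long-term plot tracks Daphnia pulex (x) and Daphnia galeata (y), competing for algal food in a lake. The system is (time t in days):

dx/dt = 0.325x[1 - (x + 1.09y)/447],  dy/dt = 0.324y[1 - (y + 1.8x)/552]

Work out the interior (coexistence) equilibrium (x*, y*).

x* ≈ 161, y* ≈ 263

Setting both brackets to zero gives the nullclines x + 1.09y = 447 and 1.8x + y = 552.
Substituting y = 552 - 1.8x into the first: x(1 - 1.09·1.8) = 447 - 1.09·552.
So x* = -155/-0.962 = 161, and then y* = 552 - 1.8·161 = 263.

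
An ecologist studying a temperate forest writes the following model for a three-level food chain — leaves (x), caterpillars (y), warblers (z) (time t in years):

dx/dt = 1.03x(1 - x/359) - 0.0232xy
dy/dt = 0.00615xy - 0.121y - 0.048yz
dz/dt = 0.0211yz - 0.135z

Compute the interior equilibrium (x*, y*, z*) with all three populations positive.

From dz/dt = 0: 0.0211y* = 0.135, so y* = 6.4.
From dx/dt = 0: 1.03(1 - x*/359) = 0.0232·6.4, giving x* = 359·(1 - 0.144) = 307.
From dy/dt = 0: 0.00615·307 - 0.121 = 0.048z*, so z* = 1.77/0.048 = 36.8.

x* ≈ 307, y* ≈ 6.4, z* ≈ 36.8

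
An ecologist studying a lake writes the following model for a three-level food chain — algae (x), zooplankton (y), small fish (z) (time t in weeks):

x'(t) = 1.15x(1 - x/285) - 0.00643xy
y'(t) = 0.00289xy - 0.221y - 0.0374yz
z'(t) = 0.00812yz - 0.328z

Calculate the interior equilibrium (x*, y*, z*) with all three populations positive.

From dz/dt = 0: 0.00812y* = 0.328, so y* = 40.4.
From dx/dt = 0: 1.15(1 - x*/285) = 0.00643·40.4, giving x* = 285·(1 - 0.226) = 221.
From dy/dt = 0: 0.00289·221 - 0.221 = 0.0374z*, so z* = 0.417/0.0374 = 11.1.

x* ≈ 221, y* ≈ 40.4, z* ≈ 11.1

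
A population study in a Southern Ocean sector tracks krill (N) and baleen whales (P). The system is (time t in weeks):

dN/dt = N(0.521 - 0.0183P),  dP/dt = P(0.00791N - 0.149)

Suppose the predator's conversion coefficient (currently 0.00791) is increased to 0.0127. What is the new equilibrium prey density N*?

N* ≈ 11.7

At the interior fixed point, setting dP/dt = 0 with P > 0 fixes N* = (predator death rate)/(NP coefficient) — independent of the other coefficients.
With the change, N* = 0.149/0.0127 = 11.7; it falls from 18.8.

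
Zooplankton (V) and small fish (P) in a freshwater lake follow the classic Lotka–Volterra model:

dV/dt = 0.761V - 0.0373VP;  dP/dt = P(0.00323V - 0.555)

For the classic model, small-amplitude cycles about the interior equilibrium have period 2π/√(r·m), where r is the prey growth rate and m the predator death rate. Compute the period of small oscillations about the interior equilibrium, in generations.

Here r = 0.761 and m = 0.555, so r·m = 0.422.
ω = √0.422 = 0.65 per generation, hence T = 2π/ω ≈ 9.67 generations.

T ≈ 9.67 generations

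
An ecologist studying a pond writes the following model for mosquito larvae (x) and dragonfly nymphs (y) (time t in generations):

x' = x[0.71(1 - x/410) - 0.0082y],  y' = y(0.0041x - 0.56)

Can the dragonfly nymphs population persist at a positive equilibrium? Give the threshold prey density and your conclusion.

Threshold x = 137; K > 137, so yes, the predator persists.

The predator equation gives dy/dt > 0 only when x > 0.56/0.0041 = 137.
Without the predator, x → K = 410. Since 410 > 137, the predator can invade and persist.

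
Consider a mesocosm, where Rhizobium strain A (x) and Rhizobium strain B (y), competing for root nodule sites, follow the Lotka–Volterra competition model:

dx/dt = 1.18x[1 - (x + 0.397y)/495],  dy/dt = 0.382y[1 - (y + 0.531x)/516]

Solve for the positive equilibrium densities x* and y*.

x* ≈ 368, y* ≈ 321

Setting both brackets to zero gives the nullclines x + 0.397y = 495 and 0.531x + y = 516.
Substituting y = 516 - 0.531x into the first: x(1 - 0.397·0.531) = 495 - 0.397·516.
So x* = 290/0.789 = 368, and then y* = 516 - 0.531·368 = 321.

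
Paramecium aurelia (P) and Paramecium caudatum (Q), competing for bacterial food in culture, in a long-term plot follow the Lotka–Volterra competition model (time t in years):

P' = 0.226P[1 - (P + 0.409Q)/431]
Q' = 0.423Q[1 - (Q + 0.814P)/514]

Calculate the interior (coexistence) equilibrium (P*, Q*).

Setting both brackets to zero gives the nullclines P + 0.409Q = 431 and 0.814P + Q = 514.
Substituting Q = 514 - 0.814P into the first: P(1 - 0.409·0.814) = 431 - 0.409·514.
So P* = 221/0.667 = 331, and then Q* = 514 - 0.814·331 = 245.

P* ≈ 331, Q* ≈ 245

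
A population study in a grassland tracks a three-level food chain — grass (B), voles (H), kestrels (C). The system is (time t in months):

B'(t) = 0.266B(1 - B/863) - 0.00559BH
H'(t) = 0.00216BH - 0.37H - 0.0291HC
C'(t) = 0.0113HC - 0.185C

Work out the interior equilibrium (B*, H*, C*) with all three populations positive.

From dC/dt = 0: 0.0113H* = 0.185, so H* = 16.4.
From dB/dt = 0: 0.266(1 - B*/863) = 0.00559·16.4, giving B* = 863·(1 - 0.344) = 566.
From dH/dt = 0: 0.00216·566 - 0.37 = 0.0291C*, so C* = 0.853/0.0291 = 29.3.

B* ≈ 566, H* ≈ 16.4, C* ≈ 29.3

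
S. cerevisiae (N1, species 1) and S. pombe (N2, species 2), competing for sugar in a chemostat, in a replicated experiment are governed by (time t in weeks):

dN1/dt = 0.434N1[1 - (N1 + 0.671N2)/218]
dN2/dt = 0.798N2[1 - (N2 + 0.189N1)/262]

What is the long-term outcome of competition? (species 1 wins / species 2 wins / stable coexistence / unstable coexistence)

stable coexistence

Compare the nullcline intercepts: K1/α12 = 218/0.671 = 325 > K2 = 262; K2/α21 = 262/0.189 = 1390 > K1 = 218.
Since both inequalities hold, each species can invade when rare, so the interior equilibrium is stable.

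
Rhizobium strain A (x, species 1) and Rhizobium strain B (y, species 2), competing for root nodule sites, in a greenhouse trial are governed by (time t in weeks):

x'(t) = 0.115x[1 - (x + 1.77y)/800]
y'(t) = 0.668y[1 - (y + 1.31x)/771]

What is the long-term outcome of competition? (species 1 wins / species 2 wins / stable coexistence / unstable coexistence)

Compare the nullcline intercepts: K1/α12 = 800/1.77 = 452 < K2 = 771; K2/α21 = 771/1.31 = 589 < K1 = 800.
Since both are reversed, neither can invade when rare; the interior point is a saddle.

unstable coexistence (outcome depends on initial conditions)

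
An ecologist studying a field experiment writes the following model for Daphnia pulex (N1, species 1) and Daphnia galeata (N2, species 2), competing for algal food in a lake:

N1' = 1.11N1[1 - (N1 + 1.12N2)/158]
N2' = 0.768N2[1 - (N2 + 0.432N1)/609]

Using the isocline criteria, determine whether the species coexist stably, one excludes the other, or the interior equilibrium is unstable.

Compare the nullcline intercepts: K1/α12 = 158/1.12 = 141 < K2 = 609; K2/α21 = 609/0.432 = 1410 > K1 = 158.
Since the inequalities point opposite ways, species 2 can invade but species 1 cannot.

species 2 excludes species 1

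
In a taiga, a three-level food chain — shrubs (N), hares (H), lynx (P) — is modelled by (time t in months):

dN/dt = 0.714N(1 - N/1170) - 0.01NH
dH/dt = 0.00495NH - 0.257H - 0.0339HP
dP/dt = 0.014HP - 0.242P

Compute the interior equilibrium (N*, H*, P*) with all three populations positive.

From dP/dt = 0: 0.014H* = 0.242, so H* = 17.3.
From dN/dt = 0: 0.714(1 - N*/1170) = 0.01·17.3, giving N* = 1170·(1 - 0.242) = 887.
From dH/dt = 0: 0.00495·887 - 0.257 = 0.0339P*, so P* = 4.13/0.0339 = 122.

N* ≈ 887, H* ≈ 17.3, P* ≈ 122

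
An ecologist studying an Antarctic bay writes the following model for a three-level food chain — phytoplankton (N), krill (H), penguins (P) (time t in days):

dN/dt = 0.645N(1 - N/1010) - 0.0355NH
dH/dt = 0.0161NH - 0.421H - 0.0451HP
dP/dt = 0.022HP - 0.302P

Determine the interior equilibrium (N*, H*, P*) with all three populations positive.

From dP/dt = 0: 0.022H* = 0.302, so H* = 13.7.
From dN/dt = 0: 0.645(1 - N*/1010) = 0.0355·13.7, giving N* = 1010·(1 - 0.756) = 247.
From dH/dt = 0: 0.0161·247 - 0.421 = 0.0451P*, so P* = 3.55/0.0451 = 78.8.

N* ≈ 247, H* ≈ 13.7, P* ≈ 78.8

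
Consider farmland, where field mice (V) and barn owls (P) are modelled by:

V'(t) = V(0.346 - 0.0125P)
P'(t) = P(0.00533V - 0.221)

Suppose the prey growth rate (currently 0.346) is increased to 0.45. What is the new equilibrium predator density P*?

P* ≈ 36

At the interior fixed point, setting dV/dt = 0 with V > 0 fixes P* = (prey growth rate)/(VP coefficient) — independent of the other coefficients.
With the change, P* = 0.45/0.0125 = 36; it rises from 27.7.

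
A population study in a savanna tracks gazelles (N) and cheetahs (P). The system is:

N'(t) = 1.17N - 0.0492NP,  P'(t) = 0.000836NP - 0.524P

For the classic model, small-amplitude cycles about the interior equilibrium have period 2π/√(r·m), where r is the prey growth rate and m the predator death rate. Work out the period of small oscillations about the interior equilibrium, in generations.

Here r = 1.17 and m = 0.524, so r·m = 0.613.
ω = √0.613 = 0.783 per generation, hence T = 2π/ω ≈ 8.02 generations.

T ≈ 8.02 generations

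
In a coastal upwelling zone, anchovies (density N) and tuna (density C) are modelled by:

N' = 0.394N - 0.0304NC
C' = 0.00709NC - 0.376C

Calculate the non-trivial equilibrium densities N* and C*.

Set dC/dt = 0 with C > 0: 0.00709N - 0.376 = 0, so N* = 0.376/0.00709 = 53.
Set dN/dt = 0 with N > 0: 0.394 - 0.0304C = 0, so C* = 0.394/0.0304 = 13.

N* ≈ 53, C* ≈ 13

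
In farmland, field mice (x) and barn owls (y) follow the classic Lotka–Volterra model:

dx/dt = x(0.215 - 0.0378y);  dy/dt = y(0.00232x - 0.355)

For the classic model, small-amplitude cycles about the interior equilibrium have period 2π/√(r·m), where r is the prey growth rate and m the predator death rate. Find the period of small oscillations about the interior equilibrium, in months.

Here r = 0.215 and m = 0.355, so r·m = 0.0763.
ω = √0.0763 = 0.276 per month, hence T = 2π/ω ≈ 22.7 months.

T ≈ 22.7 months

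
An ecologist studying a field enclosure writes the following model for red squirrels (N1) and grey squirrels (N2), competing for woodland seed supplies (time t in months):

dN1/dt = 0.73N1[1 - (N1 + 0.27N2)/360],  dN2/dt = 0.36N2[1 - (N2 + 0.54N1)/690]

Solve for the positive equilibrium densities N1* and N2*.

Setting both brackets to zero gives the nullclines N1 + 0.27N2 = 360 and 0.54N1 + N2 = 690.
Substituting N2 = 690 - 0.54N1 into the first: N1(1 - 0.27·0.54) = 360 - 0.27·690.
So N1* = 174/0.854 = 203, and then N2* = 690 - 0.54·203 = 580.

N1* ≈ 203, N2* ≈ 580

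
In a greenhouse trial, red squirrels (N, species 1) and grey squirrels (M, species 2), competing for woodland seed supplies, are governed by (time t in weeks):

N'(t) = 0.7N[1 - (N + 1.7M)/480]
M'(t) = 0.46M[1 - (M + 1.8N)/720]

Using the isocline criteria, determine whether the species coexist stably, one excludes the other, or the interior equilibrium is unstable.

Compare the nullcline intercepts: K1/α12 = 480/1.7 = 282 < K2 = 720; K2/α21 = 720/1.8 = 400 < K1 = 480.
Since both are reversed, neither can invade when rare; the interior point is a saddle.

unstable coexistence (outcome depends on initial conditions)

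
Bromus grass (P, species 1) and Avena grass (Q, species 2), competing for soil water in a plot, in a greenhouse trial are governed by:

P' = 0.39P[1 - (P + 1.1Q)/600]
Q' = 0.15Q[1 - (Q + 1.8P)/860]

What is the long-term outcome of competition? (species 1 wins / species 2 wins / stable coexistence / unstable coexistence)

Compare the nullcline intercepts: K1/α12 = 600/1.1 = 545 < K2 = 860; K2/α21 = 860/1.8 = 478 < K1 = 600.
Since both are reversed, neither can invade when rare; the interior point is a saddle.

unstable coexistence (outcome depends on initial conditions)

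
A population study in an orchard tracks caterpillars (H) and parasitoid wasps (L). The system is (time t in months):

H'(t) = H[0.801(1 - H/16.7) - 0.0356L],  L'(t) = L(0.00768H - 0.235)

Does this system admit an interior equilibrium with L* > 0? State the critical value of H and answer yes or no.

Threshold H = 30.6; K < 30.6, so no, the predator goes extinct.

The predator equation gives dL/dt > 0 only when H > 0.235/0.00768 = 30.6.
Without the predator, H → K = 16.7. Since 16.7 < 30.6, the predator cannot invade.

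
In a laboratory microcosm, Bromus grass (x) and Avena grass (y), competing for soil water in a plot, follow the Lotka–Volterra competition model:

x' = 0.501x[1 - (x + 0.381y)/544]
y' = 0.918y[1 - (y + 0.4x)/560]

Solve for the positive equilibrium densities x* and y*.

Setting both brackets to zero gives the nullclines x + 0.381y = 544 and 0.4x + y = 560.
Substituting y = 560 - 0.4x into the first: x(1 - 0.381·0.4) = 544 - 0.381·560.
So x* = 331/0.848 = 390, and then y* = 560 - 0.4·390 = 404.

x* ≈ 390, y* ≈ 404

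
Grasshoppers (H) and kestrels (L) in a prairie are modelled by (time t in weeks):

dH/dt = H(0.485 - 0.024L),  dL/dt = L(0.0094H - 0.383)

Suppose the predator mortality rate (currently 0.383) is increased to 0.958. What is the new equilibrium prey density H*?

At the interior fixed point, setting dL/dt = 0 with L > 0 fixes H* = (predator death rate)/(HL coefficient) — independent of the other coefficients.
With the change, H* = 0.958/0.0094 = 102; it rises from 40.7.

H* ≈ 102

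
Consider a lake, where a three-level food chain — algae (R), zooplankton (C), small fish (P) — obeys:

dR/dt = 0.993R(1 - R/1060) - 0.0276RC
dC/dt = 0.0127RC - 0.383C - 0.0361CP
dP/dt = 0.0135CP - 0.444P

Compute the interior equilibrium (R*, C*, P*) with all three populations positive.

From dP/dt = 0: 0.0135C* = 0.444, so C* = 32.9.
From dR/dt = 0: 0.993(1 - R*/1060) = 0.0276·32.9, giving R* = 1060·(1 - 0.914) = 91.
From dC/dt = 0: 0.0127·91 - 0.383 = 0.0361P*, so P* = 0.773/0.0361 = 21.4.

R* ≈ 91, C* ≈ 32.9, P* ≈ 21.4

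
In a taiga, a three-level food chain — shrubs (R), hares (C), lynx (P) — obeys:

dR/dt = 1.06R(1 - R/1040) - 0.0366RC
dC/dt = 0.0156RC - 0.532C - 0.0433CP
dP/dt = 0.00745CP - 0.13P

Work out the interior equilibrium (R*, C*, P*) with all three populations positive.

From dP/dt = 0: 0.00745C* = 0.13, so C* = 17.4.
From dR/dt = 0: 1.06(1 - R*/1040) = 0.0366·17.4, giving R* = 1040·(1 - 0.603) = 413.
From dC/dt = 0: 0.0156·413 - 0.532 = 0.0433P*, so P* = 5.92/0.0433 = 137.

R* ≈ 413, C* ≈ 17.4, P* ≈ 137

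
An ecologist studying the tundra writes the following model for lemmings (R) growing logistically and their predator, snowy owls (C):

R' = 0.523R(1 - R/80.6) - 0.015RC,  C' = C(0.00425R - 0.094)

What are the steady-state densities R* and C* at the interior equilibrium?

From dC/dt = 0 with C > 0: 0.00425R* = 0.094, so R* = 22.1.
Substitute into dR/dt = 0: 0.523(1 - 22.1/80.6) = 0.015C*.
The bracket is 0.726, giving C* = 0.379/0.015 = 25.3.

R* ≈ 22.1, C* ≈ 25.3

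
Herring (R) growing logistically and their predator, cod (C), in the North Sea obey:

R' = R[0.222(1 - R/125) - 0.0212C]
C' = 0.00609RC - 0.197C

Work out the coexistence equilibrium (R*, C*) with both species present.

From dC/dt = 0 with C > 0: 0.00609R* = 0.197, so R* = 32.3.
Substitute into dR/dt = 0: 0.222(1 - 32.3/125) = 0.0212C*.
The bracket is 0.741, giving C* = 0.165/0.0212 = 7.76.

R* ≈ 32.3, C* ≈ 7.76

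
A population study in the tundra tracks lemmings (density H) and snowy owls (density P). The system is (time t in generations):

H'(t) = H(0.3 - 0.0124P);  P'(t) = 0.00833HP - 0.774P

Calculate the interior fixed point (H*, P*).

H* ≈ 92.9, P* ≈ 24.2

Set dP/dt = 0 with P > 0: 0.00833H - 0.774 = 0, so H* = 0.774/0.00833 = 92.9.
Set dH/dt = 0 with H > 0: 0.3 - 0.0124P = 0, so P* = 0.3/0.0124 = 24.2.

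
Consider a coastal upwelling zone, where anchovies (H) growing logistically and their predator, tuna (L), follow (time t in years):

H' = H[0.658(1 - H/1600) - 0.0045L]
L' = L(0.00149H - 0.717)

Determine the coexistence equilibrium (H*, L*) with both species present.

H* ≈ 481, L* ≈ 102

From dL/dt = 0 with L > 0: 0.00149H* = 0.717, so H* = 481.
Substitute into dH/dt = 0: 0.658(1 - 481/1600) = 0.0045L*.
The bracket is 0.699, giving L* = 0.46/0.0045 = 102.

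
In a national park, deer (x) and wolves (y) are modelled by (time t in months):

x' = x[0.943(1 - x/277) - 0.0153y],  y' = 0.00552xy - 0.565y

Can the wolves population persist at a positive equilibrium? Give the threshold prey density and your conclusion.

Threshold x = 102; K > 102, so yes, the predator persists.

The predator equation gives dy/dt > 0 only when x > 0.565/0.00552 = 102.
Without the predator, x → K = 277. Since 277 > 102, the predator can invade and persist.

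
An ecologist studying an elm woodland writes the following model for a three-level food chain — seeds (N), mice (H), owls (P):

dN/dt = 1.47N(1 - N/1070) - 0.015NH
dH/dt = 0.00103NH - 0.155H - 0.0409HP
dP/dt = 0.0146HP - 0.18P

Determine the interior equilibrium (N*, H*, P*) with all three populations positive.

N* ≈ 935, H* ≈ 12.3, P* ≈ 19.8

From dP/dt = 0: 0.0146H* = 0.18, so H* = 12.3.
From dN/dt = 0: 1.47(1 - N*/1070) = 0.015·12.3, giving N* = 1070·(1 - 0.126) = 935.
From dH/dt = 0: 0.00103·935 - 0.155 = 0.0409P*, so P* = 0.808/0.0409 = 19.8.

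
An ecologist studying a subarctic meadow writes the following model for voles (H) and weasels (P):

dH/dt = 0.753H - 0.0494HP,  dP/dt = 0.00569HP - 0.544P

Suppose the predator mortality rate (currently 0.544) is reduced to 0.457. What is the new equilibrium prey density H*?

At the interior fixed point, setting dP/dt = 0 with P > 0 fixes H* = (predator death rate)/(HP coefficient) — independent of the other coefficients.
With the change, H* = 0.457/0.00569 = 80.3; it falls from 95.6.

H* ≈ 80.3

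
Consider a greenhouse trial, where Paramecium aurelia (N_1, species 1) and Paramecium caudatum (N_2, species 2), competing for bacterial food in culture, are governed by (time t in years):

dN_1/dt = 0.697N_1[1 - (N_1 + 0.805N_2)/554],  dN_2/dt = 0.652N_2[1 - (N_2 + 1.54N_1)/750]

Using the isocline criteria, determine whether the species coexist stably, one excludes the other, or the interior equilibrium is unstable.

unstable coexistence (outcome depends on initial conditions)

Compare the nullcline intercepts: K1/α12 = 554/0.805 = 688 < K2 = 750; K2/α21 = 750/1.54 = 487 < K1 = 554.
Since both are reversed, neither can invade when rare; the interior point is a saddle.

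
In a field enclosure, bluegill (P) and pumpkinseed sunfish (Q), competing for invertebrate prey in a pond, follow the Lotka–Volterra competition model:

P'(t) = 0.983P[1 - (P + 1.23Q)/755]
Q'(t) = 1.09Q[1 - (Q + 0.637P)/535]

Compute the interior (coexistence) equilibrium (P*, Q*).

P* ≈ 448, Q* ≈ 250

Setting both brackets to zero gives the nullclines P + 1.23Q = 755 and 0.637P + Q = 535.
Substituting Q = 535 - 0.637P into the first: P(1 - 1.23·0.637) = 755 - 1.23·535.
So P* = 97/0.216 = 448, and then Q* = 535 - 0.637·448 = 250.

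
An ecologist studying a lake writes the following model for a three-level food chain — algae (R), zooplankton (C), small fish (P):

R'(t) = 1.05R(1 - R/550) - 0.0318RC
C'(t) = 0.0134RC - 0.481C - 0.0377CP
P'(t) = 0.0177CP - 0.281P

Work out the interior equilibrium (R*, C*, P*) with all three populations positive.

R* ≈ 286, C* ≈ 15.9, P* ≈ 88.7

From dP/dt = 0: 0.0177C* = 0.281, so C* = 15.9.
From dR/dt = 0: 1.05(1 - R*/550) = 0.0318·15.9, giving R* = 550·(1 - 0.481) = 286.
From dC/dt = 0: 0.0134·286 - 0.481 = 0.0377P*, so P* = 3.35/0.0377 = 88.7.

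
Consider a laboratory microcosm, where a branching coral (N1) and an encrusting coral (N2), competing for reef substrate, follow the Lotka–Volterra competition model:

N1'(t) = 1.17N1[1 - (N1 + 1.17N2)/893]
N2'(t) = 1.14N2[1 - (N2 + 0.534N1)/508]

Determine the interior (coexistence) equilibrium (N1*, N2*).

N1* ≈ 796, N2* ≈ 83

Setting both brackets to zero gives the nullclines N1 + 1.17N2 = 893 and 0.534N1 + N2 = 508.
Substituting N2 = 508 - 0.534N1 into the first: N1(1 - 1.17·0.534) = 893 - 1.17·508.
So N1* = 299/0.375 = 796, and then N2* = 508 - 0.534·796 = 83.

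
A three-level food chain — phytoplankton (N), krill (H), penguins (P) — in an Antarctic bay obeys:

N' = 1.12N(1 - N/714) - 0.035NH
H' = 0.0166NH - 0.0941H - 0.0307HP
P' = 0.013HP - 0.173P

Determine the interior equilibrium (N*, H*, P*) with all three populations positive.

N* ≈ 417, H* ≈ 13.3, P* ≈ 222

From dP/dt = 0: 0.013H* = 0.173, so H* = 13.3.
From dN/dt = 0: 1.12(1 - N*/714) = 0.035·13.3, giving N* = 714·(1 - 0.416) = 417.
From dH/dt = 0: 0.0166·417 - 0.0941 = 0.0307P*, so P* = 6.83/0.0307 = 222.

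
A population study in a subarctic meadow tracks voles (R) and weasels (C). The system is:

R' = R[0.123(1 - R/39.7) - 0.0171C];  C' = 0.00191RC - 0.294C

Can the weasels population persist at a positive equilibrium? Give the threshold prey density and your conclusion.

The predator equation gives dC/dt > 0 only when R > 0.294/0.00191 = 154.
Without the predator, R → K = 39.7. Since 39.7 < 154, the predator cannot invade.

Threshold R = 154; K < 154, so no, the predator goes extinct.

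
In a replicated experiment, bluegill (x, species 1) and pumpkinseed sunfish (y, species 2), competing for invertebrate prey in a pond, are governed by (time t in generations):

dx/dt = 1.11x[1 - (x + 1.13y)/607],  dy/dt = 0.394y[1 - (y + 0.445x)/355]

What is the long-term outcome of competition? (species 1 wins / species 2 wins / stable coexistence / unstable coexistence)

stable coexistence

Compare the nullcline intercepts: K1/α12 = 607/1.13 = 537 > K2 = 355; K2/α21 = 355/0.445 = 798 > K1 = 607.
Since both inequalities hold, each species can invade when rare, so the interior equilibrium is stable.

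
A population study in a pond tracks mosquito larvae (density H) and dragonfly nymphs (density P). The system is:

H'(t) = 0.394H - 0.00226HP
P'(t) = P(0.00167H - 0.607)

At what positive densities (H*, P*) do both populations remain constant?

H* ≈ 363, P* ≈ 174

Set dP/dt = 0 with P > 0: 0.00167H - 0.607 = 0, so H* = 0.607/0.00167 = 363.
Set dH/dt = 0 with H > 0: 0.394 - 0.00226P = 0, so P* = 0.394/0.00226 = 174.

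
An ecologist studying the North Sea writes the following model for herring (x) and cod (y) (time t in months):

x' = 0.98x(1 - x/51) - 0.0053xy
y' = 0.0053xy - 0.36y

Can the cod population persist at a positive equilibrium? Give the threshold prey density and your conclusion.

The predator equation gives dy/dt > 0 only when x > 0.36/0.0053 = 67.9.
Without the predator, x → K = 51. Since 51 < 67.9, the predator cannot invade.

Threshold x = 67.9; K < 67.9, so no, the predator goes extinct.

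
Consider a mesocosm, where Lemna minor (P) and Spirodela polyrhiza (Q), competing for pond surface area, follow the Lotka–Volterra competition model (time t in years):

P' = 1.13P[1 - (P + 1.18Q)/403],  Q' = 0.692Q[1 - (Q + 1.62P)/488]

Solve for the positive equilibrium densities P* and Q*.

P* ≈ 190, Q* ≈ 181

Setting both brackets to zero gives the nullclines P + 1.18Q = 403 and 1.62P + Q = 488.
Substituting Q = 488 - 1.62P into the first: P(1 - 1.18·1.62) = 403 - 1.18·488.
So P* = -173/-0.912 = 190, and then Q* = 488 - 1.62·190 = 181.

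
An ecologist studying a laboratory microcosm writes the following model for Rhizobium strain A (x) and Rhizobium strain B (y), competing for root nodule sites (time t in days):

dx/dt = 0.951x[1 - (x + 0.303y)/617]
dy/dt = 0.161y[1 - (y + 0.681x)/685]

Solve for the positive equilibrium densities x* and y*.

Setting both brackets to zero gives the nullclines x + 0.303y = 617 and 0.681x + y = 685.
Substituting y = 685 - 0.681x into the first: x(1 - 0.303·0.681) = 617 - 0.303·685.
So x* = 409/0.794 = 516, and then y* = 685 - 0.681·516 = 334.

x* ≈ 516, y* ≈ 334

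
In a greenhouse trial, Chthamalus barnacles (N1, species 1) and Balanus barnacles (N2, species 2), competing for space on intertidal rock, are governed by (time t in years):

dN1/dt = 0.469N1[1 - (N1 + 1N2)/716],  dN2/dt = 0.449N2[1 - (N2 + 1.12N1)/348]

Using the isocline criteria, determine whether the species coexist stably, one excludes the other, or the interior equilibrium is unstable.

Compare the nullcline intercepts: K1/α12 = 716/1 = 716 > K2 = 348; K2/α21 = 348/1.12 = 311 < K1 = 716.
Since the inequalities point opposite ways, species 1 can invade but species 2 cannot.

species 1 excludes species 2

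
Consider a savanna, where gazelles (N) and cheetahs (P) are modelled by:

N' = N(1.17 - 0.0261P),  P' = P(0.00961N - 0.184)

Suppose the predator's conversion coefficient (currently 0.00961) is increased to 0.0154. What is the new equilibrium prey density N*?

N* ≈ 11.9

At the interior fixed point, setting dP/dt = 0 with P > 0 fixes N* = (predator death rate)/(NP coefficient) — independent of the other coefficients.
With the change, N* = 0.184/0.0154 = 11.9; it falls from 19.1.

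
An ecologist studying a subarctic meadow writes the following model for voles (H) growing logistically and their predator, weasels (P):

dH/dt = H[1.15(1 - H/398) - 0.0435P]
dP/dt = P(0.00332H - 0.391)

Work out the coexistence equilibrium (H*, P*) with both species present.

From dP/dt = 0 with P > 0: 0.00332H* = 0.391, so H* = 118.
Substitute into dH/dt = 0: 1.15(1 - 118/398) = 0.0435P*.
The bracket is 0.704, giving P* = 0.81/0.0435 = 18.6.

H* ≈ 118, P* ≈ 18.6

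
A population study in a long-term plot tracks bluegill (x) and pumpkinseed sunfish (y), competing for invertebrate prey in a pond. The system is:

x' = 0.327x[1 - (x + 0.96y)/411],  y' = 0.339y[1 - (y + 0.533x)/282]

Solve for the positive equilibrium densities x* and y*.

Setting both brackets to zero gives the nullclines x + 0.96y = 411 and 0.533x + y = 282.
Substituting y = 282 - 0.533x into the first: x(1 - 0.96·0.533) = 411 - 0.96·282.
So x* = 140/0.488 = 287, and then y* = 282 - 0.533·287 = 129.

x* ≈ 287, y* ≈ 129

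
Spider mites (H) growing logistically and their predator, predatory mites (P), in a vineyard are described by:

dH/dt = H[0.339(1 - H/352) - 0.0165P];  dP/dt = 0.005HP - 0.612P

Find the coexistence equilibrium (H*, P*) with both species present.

H* ≈ 122, P* ≈ 13.4

From dP/dt = 0 with P > 0: 0.005H* = 0.612, so H* = 122.
Substitute into dH/dt = 0: 0.339(1 - 122/352) = 0.0165P*.
The bracket is 0.652, giving P* = 0.221/0.0165 = 13.4.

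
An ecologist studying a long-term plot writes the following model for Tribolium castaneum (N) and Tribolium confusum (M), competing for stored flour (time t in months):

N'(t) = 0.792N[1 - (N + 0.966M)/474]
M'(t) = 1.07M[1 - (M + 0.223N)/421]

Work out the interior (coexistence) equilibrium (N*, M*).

N* ≈ 85.8, M* ≈ 402

Setting both brackets to zero gives the nullclines N + 0.966M = 474 and 0.223N + M = 421.
Substituting M = 421 - 0.223N into the first: N(1 - 0.966·0.223) = 474 - 0.966·421.
So N* = 67.3/0.785 = 85.8, and then M* = 421 - 0.223·85.8 = 402.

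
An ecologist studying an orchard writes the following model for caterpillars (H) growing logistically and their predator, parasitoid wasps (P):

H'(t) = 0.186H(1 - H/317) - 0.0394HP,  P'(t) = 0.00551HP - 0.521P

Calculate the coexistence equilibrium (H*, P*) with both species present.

H* ≈ 94.6, P* ≈ 3.31

From dP/dt = 0 with P > 0: 0.00551H* = 0.521, so H* = 94.6.
Substitute into dH/dt = 0: 0.186(1 - 94.6/317) = 0.0394P*.
The bracket is 0.702, giving P* = 0.131/0.0394 = 3.31.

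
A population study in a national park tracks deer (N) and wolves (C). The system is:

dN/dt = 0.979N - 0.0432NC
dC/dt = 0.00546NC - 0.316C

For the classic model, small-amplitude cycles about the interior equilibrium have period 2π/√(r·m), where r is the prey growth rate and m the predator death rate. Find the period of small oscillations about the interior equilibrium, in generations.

T ≈ 11.3 generations

Here r = 0.979 and m = 0.316, so r·m = 0.309.
ω = √0.309 = 0.556 per generation, hence T = 2π/ω ≈ 11.3 generations.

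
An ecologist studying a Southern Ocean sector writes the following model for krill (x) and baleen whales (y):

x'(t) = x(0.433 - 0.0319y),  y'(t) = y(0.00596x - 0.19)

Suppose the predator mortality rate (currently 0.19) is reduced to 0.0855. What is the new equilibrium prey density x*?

At the interior fixed point, setting dy/dt = 0 with y > 0 fixes x* = (predator death rate)/(xy coefficient) — independent of the other coefficients.
With the change, x* = 0.0855/0.00596 = 14.3; it falls from 31.9.

x* ≈ 14.3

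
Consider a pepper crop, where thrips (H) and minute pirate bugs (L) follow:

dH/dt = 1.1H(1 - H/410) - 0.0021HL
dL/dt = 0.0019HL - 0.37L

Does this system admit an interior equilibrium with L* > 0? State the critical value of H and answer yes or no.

Threshold H = 195; K > 195, so yes, the predator persists.

The predator equation gives dL/dt > 0 only when H > 0.37/0.0019 = 195.
Without the predator, H → K = 410. Since 410 > 195, the predator can invade and persist.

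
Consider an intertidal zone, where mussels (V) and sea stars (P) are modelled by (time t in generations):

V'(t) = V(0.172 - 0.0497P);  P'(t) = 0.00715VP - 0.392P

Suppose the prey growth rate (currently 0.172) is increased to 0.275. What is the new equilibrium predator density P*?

At the interior fixed point, setting dV/dt = 0 with V > 0 fixes P* = (prey growth rate)/(VP coefficient) — independent of the other coefficients.
With the change, P* = 0.275/0.0497 = 5.53; it rises from 3.46.

P* ≈ 5.53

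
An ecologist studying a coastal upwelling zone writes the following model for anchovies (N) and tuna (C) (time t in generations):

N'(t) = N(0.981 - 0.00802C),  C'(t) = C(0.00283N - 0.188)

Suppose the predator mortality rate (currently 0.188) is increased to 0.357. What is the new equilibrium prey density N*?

N* ≈ 126

At the interior fixed point, setting dC/dt = 0 with C > 0 fixes N* = (predator death rate)/(NC coefficient) — independent of the other coefficients.
With the change, N* = 0.357/0.00283 = 126; it rises from 66.4.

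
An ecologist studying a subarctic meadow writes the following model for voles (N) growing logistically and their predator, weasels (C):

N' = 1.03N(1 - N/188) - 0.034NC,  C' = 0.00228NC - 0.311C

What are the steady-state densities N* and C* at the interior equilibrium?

From dC/dt = 0 with C > 0: 0.00228N* = 0.311, so N* = 136.
Substitute into dN/dt = 0: 1.03(1 - 136/188) = 0.034C*.
The bracket is 0.274, giving C* = 0.283/0.034 = 8.31.

N* ≈ 136, C* ≈ 8.31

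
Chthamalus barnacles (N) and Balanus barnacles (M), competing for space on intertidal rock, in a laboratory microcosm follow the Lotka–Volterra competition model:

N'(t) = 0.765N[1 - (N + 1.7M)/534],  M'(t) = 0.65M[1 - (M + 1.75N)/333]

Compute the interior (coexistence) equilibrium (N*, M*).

Setting both brackets to zero gives the nullclines N + 1.7M = 534 and 1.75N + M = 333.
Substituting M = 333 - 1.75N into the first: N(1 - 1.7·1.75) = 534 - 1.7·333.
So N* = -32.1/-1.98 = 16.3, and then M* = 333 - 1.75·16.3 = 305.

N* ≈ 16.3, M* ≈ 305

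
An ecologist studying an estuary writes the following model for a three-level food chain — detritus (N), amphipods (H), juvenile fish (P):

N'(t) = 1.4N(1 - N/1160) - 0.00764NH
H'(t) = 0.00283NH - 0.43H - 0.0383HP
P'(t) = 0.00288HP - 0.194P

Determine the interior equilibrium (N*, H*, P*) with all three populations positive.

N* ≈ 734, H* ≈ 67.4, P* ≈ 43

From dP/dt = 0: 0.00288H* = 0.194, so H* = 67.4.
From dN/dt = 0: 1.4(1 - N*/1160) = 0.00764·67.4, giving N* = 1160·(1 - 0.368) = 734.
From dH/dt = 0: 0.00283·734 - 0.43 = 0.0383P*, so P* = 1.65/0.0383 = 43.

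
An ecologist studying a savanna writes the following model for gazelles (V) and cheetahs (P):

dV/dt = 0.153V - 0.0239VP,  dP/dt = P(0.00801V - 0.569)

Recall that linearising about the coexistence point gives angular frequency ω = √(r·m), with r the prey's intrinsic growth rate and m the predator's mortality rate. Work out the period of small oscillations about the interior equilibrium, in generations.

Here r = 0.153 and m = 0.569, so r·m = 0.0871.
ω = √0.0871 = 0.295 per generation, hence T = 2π/ω ≈ 21.3 generations.

T ≈ 21.3 generations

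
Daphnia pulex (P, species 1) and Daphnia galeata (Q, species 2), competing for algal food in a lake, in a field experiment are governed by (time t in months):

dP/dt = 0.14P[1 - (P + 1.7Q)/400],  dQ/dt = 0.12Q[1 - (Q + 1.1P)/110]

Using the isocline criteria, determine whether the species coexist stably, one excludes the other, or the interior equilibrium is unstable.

species 1 excludes species 2

Compare the nullcline intercepts: K1/α12 = 400/1.7 = 235 > K2 = 110; K2/α21 = 110/1.1 = 100 < K1 = 400.
Since the inequalities point opposite ways, species 1 can invade but species 2 cannot.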